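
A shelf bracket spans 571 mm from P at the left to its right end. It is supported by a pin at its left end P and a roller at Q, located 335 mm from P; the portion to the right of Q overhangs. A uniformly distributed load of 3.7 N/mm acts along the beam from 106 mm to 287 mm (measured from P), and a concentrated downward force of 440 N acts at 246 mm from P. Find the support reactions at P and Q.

Resultant of the distributed load: 3.7 × 181 = 669.7 N at 196.5 mm from P.
ΣM about P: Q_y·335 − (3.7·181)·196.5 − 440·246 = 0 → Q_y = 239836.05/335 = 715.929 ≈ 715.9 N.
ΣF_y = 0: P_y + 715.929 − 3.7·181 − 440 = 0 → P_y = 393.8 N.
ΣF_x = 0: no horizontal applied forces, so P_x = 0.

P_x = 0, P_y = 393.8 N, Q_y = 715.9 N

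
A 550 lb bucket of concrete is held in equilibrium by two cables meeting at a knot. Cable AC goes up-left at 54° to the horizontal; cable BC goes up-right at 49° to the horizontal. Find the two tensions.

ΣF_x = 0: −T_AC·cos54° + T_BC·cos49° = 0 → T_BC = 0.895933·T_AC.
ΣF_y = 0: T_AC·sin54° + T_BC·sin49° = 550.
Substitute: T_AC·(0.809017 + 0.895933·0.75471) = 550 → T_AC = 370.324 ≈ 370.3 lb.
Then T_BC = 0.895933 × 370.324 = 331.8 lb.

T_AC = 370.3 lb, T_BC = 331.8 lb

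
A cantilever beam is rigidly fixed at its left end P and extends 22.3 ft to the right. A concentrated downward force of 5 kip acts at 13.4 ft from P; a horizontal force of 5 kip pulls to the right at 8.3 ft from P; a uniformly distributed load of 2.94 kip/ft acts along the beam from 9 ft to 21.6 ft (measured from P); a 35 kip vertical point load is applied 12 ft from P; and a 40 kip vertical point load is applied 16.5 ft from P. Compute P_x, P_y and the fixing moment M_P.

P_x = -5.000 kip, P_y = 117.0 kip, M_P = 1714 kip·ft

Resultant of the distributed load: 2.94 × 12.6 = 37.044 kip at 15.3 ft from P.
ΣF_x = 0: P_x + 5 = 0 → P_x = -5.000 kip.
ΣF_y = 0: P_y − 5 − 2.94·12.6 − 35 − 40 = 0 → P_y = 117.0 kip.
ΣM about P: M_P − 5·13.4 − (2.94·12.6)·15.3 − 35·12 − 40·16.5 = 0 → M_P = 1714 kip·ft.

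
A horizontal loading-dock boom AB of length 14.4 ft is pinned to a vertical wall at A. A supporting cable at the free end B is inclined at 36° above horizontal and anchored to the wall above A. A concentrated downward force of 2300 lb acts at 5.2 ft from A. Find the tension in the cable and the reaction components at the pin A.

T = 1413 lb, A_x = 1143 lb, A_y = 1469 lb

ΣM about A: T·sin36°·14.4 − 2300·5.2 = 0 → T = 11960/(14.4·0.587785) = 1413.03 ≈ 1413 lb.
ΣF_x = 0: A_x − T·cos36° = 0 → A_x = 1413.03 × 0.809017 = 1143 lb.
ΣF_y = 0: A_y + T·sin36° − 2300 = 0 → A_y = 2300 − 1413.03 × 0.587785 = 1469 lb.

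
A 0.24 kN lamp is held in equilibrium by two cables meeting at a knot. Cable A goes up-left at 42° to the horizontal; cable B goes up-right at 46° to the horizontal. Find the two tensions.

ΣF_x = 0: −T_A·cos42° + T_B·cos46° = 0 → T_B = 1.0698·T_A.
ΣF_y = 0: T_A·sin42° + T_B·sin46° = 0.24.
Substitute: T_A·(0.669131 + 1.0698·0.71934) = 0.24 → T_A = 0.166819 ≈ 0.1668 kN.
Then T_B = 1.0698 × 0.166819 = 0.1785 kN.

T_A = 0.1668 kN, T_B = 0.1785 kN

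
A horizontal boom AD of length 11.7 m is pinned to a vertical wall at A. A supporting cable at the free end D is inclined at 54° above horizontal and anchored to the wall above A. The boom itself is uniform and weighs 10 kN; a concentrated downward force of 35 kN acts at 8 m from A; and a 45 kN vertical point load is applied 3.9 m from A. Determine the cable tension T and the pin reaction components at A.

T = 54.30 kN, A_x = 31.92 kN, A_y = 46.07 kN

ΣM about A: T·sin54°·11.7 − 10·5.85 − 35·8 − 45·3.9 = 0 → T = 514/(11.7·0.809017) = 54.3025 ≈ 54.30 kN.
ΣF_x = 0: A_x − T·cos54° = 0 → A_x = 54.3025 × 0.587785 = 31.92 kN.
ΣF_y = 0: A_y + T·sin54° − 10 − 35 − 45 = 0 → A_y = 90 − 54.3025 × 0.809017 = 46.07 kN.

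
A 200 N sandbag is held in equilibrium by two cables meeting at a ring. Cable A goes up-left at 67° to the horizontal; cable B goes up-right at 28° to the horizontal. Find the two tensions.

ΣF_x = 0: −T_A·cos67° + T_B·cos28° = 0 → T_B = 0.44253·T_A.
ΣF_y = 0: T_A·sin67° + T_B·sin28° = 200.
Substitute: T_A·(0.920505 + 0.44253·0.469472) = 200 → T_A = 177.264 ≈ 177.3 N.
Then T_B = 0.44253 × 177.264 = 78.44 N.

T_A = 177.3 N, T_B = 78.44 N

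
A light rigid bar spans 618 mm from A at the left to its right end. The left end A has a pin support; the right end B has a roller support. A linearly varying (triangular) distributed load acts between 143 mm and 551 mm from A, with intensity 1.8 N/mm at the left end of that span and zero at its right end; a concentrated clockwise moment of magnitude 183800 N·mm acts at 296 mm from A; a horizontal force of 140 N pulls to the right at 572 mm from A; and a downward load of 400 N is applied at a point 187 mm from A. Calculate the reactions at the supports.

A_x = -140.0 N, A_y = 183.0 N, B_y = 584.2 N

Resultant of the triangular load: ½ × 1.8 × 408 = 367.2 N, acting at 279 mm from A (one-third of the span from the peak).
ΣM about A: B_y·618 − (½·1.8·408)·279 − 183800 − 400·187 = 0 → B_y = 361048.8/618 = 584.221 ≈ 584.2 N.
ΣF_y = 0: A_y + 584.221 − ½·1.8·408 − 400 = 0 → A_y = 183.0 N.
ΣF_x = 0: A_x + 140 = 0 → A_x = -140.0 N.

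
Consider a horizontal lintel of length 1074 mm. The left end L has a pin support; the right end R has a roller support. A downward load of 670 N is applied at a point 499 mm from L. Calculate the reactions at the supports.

Moments about L: R_y·1074 − 670·499 = 0 → R_y = 334330/1074 = 311.294 ≈ 311.3 N.
ΣF_y = 0: L_y + 311.294 − 670 = 0 → L_y = 358.7 N.
ΣF_x = 0: no horizontal applied forces, so L_x = 0.

L_x = 0, L_y = 358.7 N, R_y = 311.3 N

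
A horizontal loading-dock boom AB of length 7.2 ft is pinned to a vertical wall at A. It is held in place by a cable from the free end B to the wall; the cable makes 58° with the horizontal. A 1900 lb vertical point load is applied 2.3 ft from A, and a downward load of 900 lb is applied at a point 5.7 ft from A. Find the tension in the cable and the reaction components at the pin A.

ΣM about A: T·sin58°·7.2 − 1900·2.3 − 900·5.7 = 0 → T = 9500/(7.2·0.848048) = 1555.86 ≈ 1556 lb.
ΣF_x = 0: A_x − T·cos58° = 0 → A_x = 1555.86 × 0.529919 = 824.5 lb.
ΣF_y = 0: A_y + T·sin58° − 1900 − 900 = 0 → A_y = 2800 − 1555.86 × 0.848048 = 1481 lb.

T = 1556 lb, A_x = 824.5 lb, A_y = 1481 lb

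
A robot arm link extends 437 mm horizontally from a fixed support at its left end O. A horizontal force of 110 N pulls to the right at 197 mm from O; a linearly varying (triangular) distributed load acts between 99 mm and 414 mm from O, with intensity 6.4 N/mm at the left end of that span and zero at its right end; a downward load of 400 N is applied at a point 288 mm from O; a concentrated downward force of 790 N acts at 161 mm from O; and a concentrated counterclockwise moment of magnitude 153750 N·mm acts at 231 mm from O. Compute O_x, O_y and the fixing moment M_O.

Resultant of the triangular load: ½ × 6.4 × 315 = 1008 N, acting at 204 mm from O (one-third of the span from the peak).
ΣF_x = 0: O_x + 110 = 0 → O_x = -110.0 N.
ΣF_y = 0: O_y − ½·6.4·315 − 400 − 790 = 0 → O_y = 2198 N.
ΣM about O: M_O − (½·6.4·315)·204 − 400·288 − 790·161 + 153750 = 0 → M_O = 294300 N·mm.

O_x = -110.0 N, O_y = 2198 N, M_O = 294300 N·mm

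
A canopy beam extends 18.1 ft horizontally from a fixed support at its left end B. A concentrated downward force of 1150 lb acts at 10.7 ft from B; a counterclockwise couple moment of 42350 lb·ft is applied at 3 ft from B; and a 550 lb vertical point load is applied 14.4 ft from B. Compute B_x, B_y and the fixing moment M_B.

ΣF_x = 0: B_x = 0.
ΣF_y = 0: B_y − 1150 − 550 = 0 → B_y = 1700 lb.
ΣM about B: M_B − 1150·10.7 + 42350 − 550·14.4 = 0 → M_B = -22120 lb·ft.

B_x = 0, B_y = 1700 lb, M_B = -22120 lb·ft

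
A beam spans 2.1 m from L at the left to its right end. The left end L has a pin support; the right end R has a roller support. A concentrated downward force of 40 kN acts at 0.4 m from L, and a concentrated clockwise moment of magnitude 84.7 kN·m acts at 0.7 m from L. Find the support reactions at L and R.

ΣM about L: R_y·2.1 − 40·0.4 − 84.7 = 0 → R_y = 100.7/2.1 = 47.9524 ≈ 47.95 kN.
ΣF_y = 0: L_y + 47.9524 − 40 = 0 → L_y = -7.952 kN.
ΣF_x = 0: no horizontal applied forces, so L_x = 0.

L_x = 0, L_y = -7.952 kN, R_y = 47.95 kN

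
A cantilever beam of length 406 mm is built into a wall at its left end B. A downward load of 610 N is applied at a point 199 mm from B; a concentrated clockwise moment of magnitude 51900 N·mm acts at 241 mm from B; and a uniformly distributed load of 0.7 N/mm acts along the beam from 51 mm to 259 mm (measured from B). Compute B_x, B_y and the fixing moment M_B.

Resultant of the distributed load: 0.7 × 208 = 145.6 N at 155 mm from B.
ΣF_x = 0: B_x = 0.
ΣF_y = 0: B_y − 610 − 0.7·208 = 0 → B_y = 755.6 N.
ΣM about B: M_B − 610·199 − 51900 − (0.7·208)·155 = 0 → M_B = 195900 N·mm.

B_x = 0, B_y = 755.6 N, M_B = 195900 N·mm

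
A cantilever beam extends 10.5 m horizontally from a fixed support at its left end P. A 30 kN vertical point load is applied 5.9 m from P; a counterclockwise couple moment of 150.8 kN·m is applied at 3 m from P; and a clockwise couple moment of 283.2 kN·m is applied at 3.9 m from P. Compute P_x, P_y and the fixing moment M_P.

ΣF_x = 0: P_x = 0.
ΣF_y = 0: P_y − 30 = 0 → P_y = 30.00 kN.
ΣM about P: M_P − 30·5.9 + 150.8 − 283.2 = 0 → M_P = 309.4 kN·m.

P_x = 0, P_y = 30.00 kN, M_P = 309.4 kN·m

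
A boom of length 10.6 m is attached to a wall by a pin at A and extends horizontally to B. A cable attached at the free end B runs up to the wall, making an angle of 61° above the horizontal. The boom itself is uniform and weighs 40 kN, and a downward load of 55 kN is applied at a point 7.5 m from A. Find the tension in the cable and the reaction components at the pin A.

ΣM about A: T·sin61°·10.6 − 40·5.3 − 55·7.5 = 0 → T = 624.5/(10.6·0.87462) = 67.3608 ≈ 67.36 kN.
ΣF_x = 0: A_x − T·cos61° = 0 → A_x = 67.3608 × 0.48481 = 32.66 kN.
ΣF_y = 0: A_y + T·sin61° − 40 − 55 = 0 → A_y = 95 − 67.3608 × 0.87462 = 36.08 kN.

T = 67.36 kN, A_x = 32.66 kN, A_y = 36.08 kN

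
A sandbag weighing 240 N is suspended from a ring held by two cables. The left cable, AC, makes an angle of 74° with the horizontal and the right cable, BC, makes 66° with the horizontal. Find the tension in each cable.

ΣF_x = 0: −T_AC·cos74° + T_BC·cos66° = 0 → T_BC = 0.67768·T_AC.
ΣF_y = 0: T_AC·sin74° + T_BC·sin66° = 240.
Substitute: T_AC·(0.961262 + 0.67768·0.913545) = 240 → T_AC = 151.865 ≈ 151.9 N.
Then T_BC = 0.67768 × 151.865 = 102.9 N.

T_AC = 151.9 N, T_BC = 102.9 N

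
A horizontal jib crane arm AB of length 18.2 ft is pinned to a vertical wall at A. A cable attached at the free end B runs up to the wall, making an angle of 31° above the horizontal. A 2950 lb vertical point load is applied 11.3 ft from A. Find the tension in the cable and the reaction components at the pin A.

T = 3556 lb, A_x = 3048 lb, A_y = 1118 lb

ΣM about A: T·sin31°·18.2 − 2950·11.3 = 0 → T = 33335/(18.2·0.515038) = 3556.23 ≈ 3556 lb.
ΣF_x = 0: A_x − T·cos31° = 0 → A_x = 3556.23 × 0.857167 = 3048 lb.
ΣF_y = 0: A_y + T·sin31° − 2950 = 0 → A_y = 2950 − 3556.23 × 0.515038 = 1118 lb.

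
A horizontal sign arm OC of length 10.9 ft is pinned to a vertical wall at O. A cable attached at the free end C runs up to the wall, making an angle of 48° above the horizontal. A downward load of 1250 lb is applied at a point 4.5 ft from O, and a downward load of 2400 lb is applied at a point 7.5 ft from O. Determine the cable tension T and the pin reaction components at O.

T = 2917 lb, O_x = 1952 lb, O_y = 1483 lb

ΣM about O: T·sin48°·10.9 − 1250·4.5 − 2400·7.5 = 0 → T = 23625/(10.9·0.743145) = 2916.57 ≈ 2917 lb.
ΣF_x = 0: O_x − T·cos48° = 0 → O_x = 2916.57 × 0.669131 = 1952 lb.
ΣF_y = 0: O_y + T·sin48° − 1250 − 2400 = 0 → O_y = 3650 − 2916.57 × 0.743145 = 1483 lb.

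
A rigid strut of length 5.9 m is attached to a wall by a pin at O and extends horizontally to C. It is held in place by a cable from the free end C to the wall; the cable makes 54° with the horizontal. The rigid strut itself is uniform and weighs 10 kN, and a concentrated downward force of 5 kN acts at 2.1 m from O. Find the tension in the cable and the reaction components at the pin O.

ΣM about O: T·sin54°·5.9 − 10·2.95 − 5·2.1 = 0 → T = 40/(5.9·0.809017) = 8.38012 ≈ 8.380 kN.
ΣF_x = 0: O_x − T·cos54° = 0 → O_x = 8.38012 × 0.587785 = 4.926 kN.
ΣF_y = 0: O_y + T·sin54° − 10 − 5 = 0 → O_y = 15 − 8.38012 × 0.809017 = 8.220 kN.

T = 8.380 kN, O_x = 4.926 kN, O_y = 8.220 kN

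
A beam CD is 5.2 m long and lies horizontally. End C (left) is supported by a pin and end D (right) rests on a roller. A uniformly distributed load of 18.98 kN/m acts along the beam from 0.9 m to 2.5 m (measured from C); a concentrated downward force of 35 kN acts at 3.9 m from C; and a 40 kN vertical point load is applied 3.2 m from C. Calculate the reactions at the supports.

Resultant of the distributed load: 18.98 × 1.6 = 30.368 kN at 1.7 m from C.
ΣM about C: D_y·5.2 − (18.98·1.6)·1.7 − 35·3.9 − 40·3.2 = 0 → D_y = 316.1256/5.2 = 60.7934 ≈ 60.79 kN.
ΣF_y = 0: C_y + 60.7934 − 18.98·1.6 − 35 − 40 = 0 → C_y = 44.57 kN.
ΣF_x = 0: no horizontal applied forces, so C_x = 0.

C_x = 0, C_y = 44.57 kN, D_y = 60.79 kN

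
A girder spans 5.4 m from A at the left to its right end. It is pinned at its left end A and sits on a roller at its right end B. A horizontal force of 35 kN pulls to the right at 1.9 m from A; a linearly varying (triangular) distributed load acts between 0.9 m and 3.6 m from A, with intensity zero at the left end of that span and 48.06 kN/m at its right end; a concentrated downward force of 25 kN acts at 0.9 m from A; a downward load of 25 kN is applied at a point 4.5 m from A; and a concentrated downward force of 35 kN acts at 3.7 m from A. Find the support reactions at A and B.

A_x = -35.00 kN, A_y = 68.46 kN, B_y = 81.42 kN

Resultant of the triangular load: ½ × 48.06 × 2.7 = 64.881 kN, acting at 2.7 m from A (one-third of the span from the peak).
Taking moments about A: B_y·5.4 − (½·48.06·2.7)·2.7 − 25·0.9 − 25·4.5 − 35·3.7 = 0 → B_y = 439.6787/5.4 = 81.422 ≈ 81.42 kN.
ΣF_y = 0: A_y + 81.422 − ½·48.06·2.7 − 25 − 25 − 35 = 0 → A_y = 68.46 kN.
ΣF_x = 0: A_x + 35 = 0 → A_x = -35.00 kN.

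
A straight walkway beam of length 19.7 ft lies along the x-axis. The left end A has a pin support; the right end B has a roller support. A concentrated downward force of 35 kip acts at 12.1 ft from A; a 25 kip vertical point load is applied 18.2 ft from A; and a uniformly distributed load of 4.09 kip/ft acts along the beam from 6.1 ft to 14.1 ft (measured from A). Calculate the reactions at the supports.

A_x = 0, A_y = 31.35 kip, B_y = 61.37 kip

Resultant of the distributed load: 4.09 × 8 = 32.72 kip at 10.1 ft from A.
Moments about A: B_y·19.7 − 35·12.1 − 25·18.2 − (4.09·8)·10.1 = 0 → B_y = 1208.972/19.7 = 61.3691 ≈ 61.37 kip.
ΣF_y = 0: A_y + 61.3691 − 35 − 25 − 4.09·8 = 0 → A_y = 31.35 kip.
ΣF_x = 0: no horizontal applied forces, so A_x = 0.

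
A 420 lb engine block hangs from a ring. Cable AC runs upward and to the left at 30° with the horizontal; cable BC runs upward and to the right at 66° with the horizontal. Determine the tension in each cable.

T_AC = 171.8 lb, T_BC = 365.7 lb

ΣF_x = 0: −T_AC·cos30° + T_BC·cos66° = 0 → T_BC = 2.1292·T_AC.
ΣF_y = 0: T_AC·sin30° + T_BC·sin66° = 420.
Substitute: T_AC·(0.5 + 2.1292·0.913545) = 420 → T_AC = 171.771 ≈ 171.8 lb.
Then T_BC = 2.1292 × 171.771 = 365.7 lb.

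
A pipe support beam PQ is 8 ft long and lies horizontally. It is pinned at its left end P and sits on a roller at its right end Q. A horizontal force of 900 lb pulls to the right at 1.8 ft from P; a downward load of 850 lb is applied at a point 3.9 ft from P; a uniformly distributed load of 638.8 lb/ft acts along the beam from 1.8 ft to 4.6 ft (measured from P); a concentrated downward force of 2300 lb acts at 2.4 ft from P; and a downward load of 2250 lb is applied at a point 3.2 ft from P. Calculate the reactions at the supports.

P_x = -900.0 lb, P_y = 4469 lb, Q_y = 2720 lb

Resultant of the distributed load: 638.8 × 2.8 = 1788.64 lb at 3.2 ft from P.
Moments about P: Q_y·8 − 850·3.9 − (638.8·2.8)·3.2 − 2300·2.4 − 2250·3.2 = 0 → Q_y = 21758.648/8 = 2719.83 ≈ 2720 lb.
ΣF_y = 0: P_y + 2719.83 − 850 − 638.8·2.8 − 2300 − 2250 = 0 → P_y = 4469 lb.
ΣF_x = 0: P_x + 900 = 0 → P_x = -900.0 lb.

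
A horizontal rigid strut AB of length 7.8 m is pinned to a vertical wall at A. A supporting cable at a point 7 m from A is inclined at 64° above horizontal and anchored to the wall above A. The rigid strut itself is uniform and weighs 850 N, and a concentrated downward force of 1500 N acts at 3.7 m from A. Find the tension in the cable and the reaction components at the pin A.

T = 1409 N, A_x = 617.7 N, A_y = 1084 N

ΣM about A: T·sin64°·7 − 850·3.9 − 1500·3.7 = 0 → T = 8865/(7·0.898794) = 1409.03 ≈ 1409 N.
ΣF_x = 0: A_x − T·cos64° = 0 → A_x = 1409.03 × 0.438371 = 617.7 N.
ΣF_y = 0: A_y + T·sin64° − 850 − 1500 = 0 → A_y = 2350 − 1409.03 × 0.898794 = 1084 N.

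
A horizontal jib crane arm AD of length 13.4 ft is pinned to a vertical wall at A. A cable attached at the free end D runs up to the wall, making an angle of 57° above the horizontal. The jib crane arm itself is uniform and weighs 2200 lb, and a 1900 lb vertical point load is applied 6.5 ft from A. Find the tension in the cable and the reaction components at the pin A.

ΣM about A: T·sin57°·13.4 − 2200·6.7 − 1900·6.5 = 0 → T = 27090/(13.4·0.838671) = 2410.53 ≈ 2411 lb.
ΣF_x = 0: A_x − T·cos57° = 0 → A_x = 2410.53 × 0.544639 = 1313 lb.
ΣF_y = 0: A_y + T·sin57° − 2200 − 1900 = 0 → A_y = 4100 − 2410.53 × 0.838671 = 2078 lb.

T = 2411 lb, A_x = 1313 lb, A_y = 2078 lb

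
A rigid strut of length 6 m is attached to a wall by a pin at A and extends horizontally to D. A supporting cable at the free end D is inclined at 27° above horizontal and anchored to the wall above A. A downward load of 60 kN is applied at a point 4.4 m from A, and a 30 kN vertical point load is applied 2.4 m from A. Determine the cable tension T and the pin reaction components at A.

ΣM about A: T·sin27°·6 − 60·4.4 − 30·2.4 = 0 → T = 336/(6·0.45399) = 123.351 ≈ 123.4 kN.
ΣF_x = 0: A_x − T·cos27° = 0 → A_x = 123.351 × 0.891007 = 109.9 kN.
ΣF_y = 0: A_y + T·sin27° − 60 − 30 = 0 → A_y = 90 − 123.351 × 0.45399 = 34.00 kN.

T = 123.4 kN, A_x = 109.9 kN, A_y = 34.00 kN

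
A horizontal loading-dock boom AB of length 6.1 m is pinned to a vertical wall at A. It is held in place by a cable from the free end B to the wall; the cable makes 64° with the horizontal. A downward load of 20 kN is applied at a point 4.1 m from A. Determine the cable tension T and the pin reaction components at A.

T = 14.96 kN, A_x = 6.556 kN, A_y = 6.557 kN

ΣM about A: T·sin64°·6.1 − 20·4.1 = 0 → T = 82/(6.1·0.898794) = 14.9563 ≈ 14.96 kN.
ΣF_x = 0: A_x − T·cos64° = 0 → A_x = 14.9563 × 0.438371 = 6.556 kN.
ΣF_y = 0: A_y + T·sin64° − 20 = 0 → A_y = 20 − 14.9563 × 0.898794 = 6.557 kN.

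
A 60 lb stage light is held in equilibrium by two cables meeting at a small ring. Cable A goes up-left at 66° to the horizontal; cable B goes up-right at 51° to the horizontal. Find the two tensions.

T_A = 42.38 lb, T_B = 27.39 lb

ΣF_x = 0: −T_A·cos66° + T_B·cos51° = 0 → T_B = 0.646311·T_A.
ΣF_y = 0: T_A·sin66° + T_B·sin51° = 60.
Substitute: T_A·(0.913545 + 0.646311·0.777146) = 60 → T_A = 42.3782 ≈ 42.38 lb.
Then T_B = 0.646311 × 42.3782 = 27.39 lb.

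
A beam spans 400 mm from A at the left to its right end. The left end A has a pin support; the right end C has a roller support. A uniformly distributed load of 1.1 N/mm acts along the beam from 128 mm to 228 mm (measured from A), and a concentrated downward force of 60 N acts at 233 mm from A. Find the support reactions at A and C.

A_x = 0, A_y = 86.10 N, C_y = 83.90 N

Resultant of the distributed load: 1.1 × 100 = 110 N at 178 mm from A.
ΣM about A: C_y·400 − (1.1·100)·178 − 60·233 = 0 → C_y = 33560/400 = 83.90 N.
ΣF_y = 0: A_y + 83.9 − 1.1·100 − 60 = 0 → A_y = 86.10 N.
ΣF_x = 0: no horizontal applied forces, so A_x = 0.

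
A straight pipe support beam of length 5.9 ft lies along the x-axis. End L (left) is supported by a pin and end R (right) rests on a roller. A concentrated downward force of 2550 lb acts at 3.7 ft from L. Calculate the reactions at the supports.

L_x = 0, L_y = 950.8 lb, R_y = 1599 lb

Taking moments about L: R_y·5.9 − 2550·3.7 = 0 → R_y = 9435/5.9 = 1599.15 ≈ 1599 lb.
ΣF_y = 0: L_y + 1599.15 − 2550 = 0 → L_y = 950.8 lb.
ΣF_x = 0: no horizontal applied forces, so L_x = 0.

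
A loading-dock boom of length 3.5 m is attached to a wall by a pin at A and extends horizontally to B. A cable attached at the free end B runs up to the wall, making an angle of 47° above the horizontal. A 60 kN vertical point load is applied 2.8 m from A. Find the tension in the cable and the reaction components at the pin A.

T = 65.63 kN, A_x = 44.76 kN, A_y = 12.00 kN

ΣM about A: T·sin47°·3.5 − 60·2.8 = 0 → T = 168/(3.5·0.731354) = 65.6317 ≈ 65.63 kN.
ΣF_x = 0: A_x − T·cos47° = 0 → A_x = 65.6317 × 0.681998 = 44.76 kN.
ΣF_y = 0: A_y + T·sin47° − 60 = 0 → A_y = 60 − 65.6317 × 0.731354 = 12.00 kN.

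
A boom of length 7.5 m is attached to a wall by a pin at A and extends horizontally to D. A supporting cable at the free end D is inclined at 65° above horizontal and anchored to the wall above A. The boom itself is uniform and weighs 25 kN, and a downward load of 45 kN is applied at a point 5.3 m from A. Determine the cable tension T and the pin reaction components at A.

ΣM about A: T·sin65°·7.5 − 25·3.75 − 45·5.3 = 0 → T = 332.25/(7.5·0.906308) = 48.8796 ≈ 48.88 kN.
ΣF_x = 0: A_x − T·cos65° = 0 → A_x = 48.8796 × 0.422618 = 20.66 kN.
ΣF_y = 0: A_y + T·sin65° − 25 − 45 = 0 → A_y = 70 − 48.8796 × 0.906308 = 25.70 kN.

T = 48.88 kN, A_x = 20.66 kN, A_y = 25.70 kN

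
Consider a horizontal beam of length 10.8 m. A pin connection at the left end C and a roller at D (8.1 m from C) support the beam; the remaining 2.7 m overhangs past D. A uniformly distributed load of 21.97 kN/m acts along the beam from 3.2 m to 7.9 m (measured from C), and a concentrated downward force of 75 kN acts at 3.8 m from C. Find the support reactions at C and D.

C_x = 0, C_y = 72.32 kN, D_y = 105.9 kN

Resultant of the distributed load: 21.97 × 4.7 = 103.259 kN at 5.55 m from C.
Taking moments about C: D_y·8.1 − (21.97·4.7)·5.55 − 75·3.8 = 0 → D_y = 858.08745/8.1 = 105.937 ≈ 105.9 kN.
ΣF_y = 0: C_y + 105.937 − 21.97·4.7 − 75 = 0 → C_y = 72.32 kN.
ΣF_x = 0: no horizontal applied forces, so C_x = 0.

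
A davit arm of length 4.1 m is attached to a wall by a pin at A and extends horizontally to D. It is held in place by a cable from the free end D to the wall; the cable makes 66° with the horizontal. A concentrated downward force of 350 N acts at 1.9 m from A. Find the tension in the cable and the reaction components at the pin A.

ΣM about A: T·sin66°·4.1 − 350·1.9 = 0 → T = 665/(4.1·0.913545) = 177.545 ≈ 177.5 N.
ΣF_x = 0: A_x − T·cos66° = 0 → A_x = 177.545 × 0.406737 = 72.21 N.
ΣF_y = 0: A_y + T·sin66° − 350 = 0 → A_y = 350 − 177.545 × 0.913545 = 187.8 N.

T = 177.5 N, A_x = 72.21 N, A_y = 187.8 N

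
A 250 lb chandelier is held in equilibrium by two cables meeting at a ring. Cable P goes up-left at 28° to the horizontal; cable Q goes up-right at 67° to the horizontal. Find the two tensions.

T_P = 98.06 lb, T_Q = 221.6 lb

ΣF_x = 0: −T_P·cos28° + T_Q·cos67° = 0 → T_Q = 2.25973·T_P.
ΣF_y = 0: T_P·sin28° + T_Q·sin67° = 250.
Substitute: T_P·(0.469472 + 2.25973·0.920505) = 250 → T_P = 98.056 ≈ 98.06 lb.
Then T_Q = 2.25973 × 98.056 = 221.6 lb.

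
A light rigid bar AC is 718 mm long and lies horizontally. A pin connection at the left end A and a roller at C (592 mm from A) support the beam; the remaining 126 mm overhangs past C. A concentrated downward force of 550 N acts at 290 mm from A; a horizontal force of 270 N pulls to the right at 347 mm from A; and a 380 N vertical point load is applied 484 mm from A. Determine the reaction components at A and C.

Moments about A: C_y·592 − 550·290 − 380·484 = 0 → C_y = 343420/592 = 580.101 ≈ 580.1 N.
ΣF_y = 0: A_y + 580.101 − 550 − 380 = 0 → A_y = 349.9 N.
ΣF_x = 0: A_x + 270 = 0 → A_x = -270.0 N.

A_x = -270.0 N, A_y = 349.9 N, C_y = 580.1 N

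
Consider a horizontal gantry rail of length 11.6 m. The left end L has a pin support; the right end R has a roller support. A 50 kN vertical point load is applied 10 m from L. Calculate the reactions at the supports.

L_x = 0, L_y = 6.897 kN, R_y = 43.10 kN

Moments about L: R_y·11.6 − 50·10 = 0 → R_y = 500/11.6 = 43.1034 ≈ 43.10 kN.
ΣF_y = 0: L_y + 43.1034 − 50 = 0 → L_y = 6.897 kN.
ΣF_x = 0: no horizontal applied forces, so L_x = 0.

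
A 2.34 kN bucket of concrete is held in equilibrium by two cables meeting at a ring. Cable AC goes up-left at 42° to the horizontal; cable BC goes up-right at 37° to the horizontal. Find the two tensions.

ΣF_x = 0: −T_AC·cos42° + T_BC·cos37° = 0 → T_BC = 0.930518·T_AC.
ΣF_y = 0: T_AC·sin42° + T_BC·sin37° = 2.34.
Substitute: T_AC·(0.669131 + 0.930518·0.601815) = 2.34 → T_AC = 1.90378 ≈ 1.904 kN.
Then T_BC = 0.930518 × 1.90378 = 1.772 kN.

T_AC = 1.904 kN, T_BC = 1.772 kN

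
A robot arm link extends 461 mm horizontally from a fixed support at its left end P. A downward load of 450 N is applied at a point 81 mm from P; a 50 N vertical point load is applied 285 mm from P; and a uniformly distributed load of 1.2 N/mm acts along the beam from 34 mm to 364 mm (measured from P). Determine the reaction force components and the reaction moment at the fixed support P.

Resultant of the distributed load: 1.2 × 330 = 396 N at 199 mm from P.
ΣF_x = 0: P_x = 0.
ΣF_y = 0: P_y − 450 − 50 − 1.2·330 = 0 → P_y = 896.0 N.
ΣM about P: M_P − 450·81 − 50·285 − (1.2·330)·199 = 0 → M_P = 129500 N·mm.

P_x = 0, P_y = 896.0 N, M_P = 129500 N·mm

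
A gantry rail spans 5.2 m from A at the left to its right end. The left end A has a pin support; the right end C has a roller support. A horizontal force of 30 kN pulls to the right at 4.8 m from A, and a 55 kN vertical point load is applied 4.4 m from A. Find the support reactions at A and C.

A_x = -30.00 kN, A_y = 8.462 kN, C_y = 46.54 kN

ΣM about A: C_y·5.2 − 55·4.4 = 0 → C_y = 242/5.2 = 46.5385 ≈ 46.54 kN.
ΣF_y = 0: A_y + 46.5385 − 55 = 0 → A_y = 8.462 kN.
ΣF_x = 0: A_x + 30 = 0 → A_x = -30.00 kN.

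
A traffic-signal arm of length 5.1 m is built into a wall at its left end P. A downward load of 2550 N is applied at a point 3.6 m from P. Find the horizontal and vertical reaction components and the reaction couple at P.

P_x = 0, P_y = 2550 N, M_P = 9180 N·m

ΣF_x = 0: P_x = 0.
ΣF_y = 0: P_y − 2550 = 0 → P_y = 2550 N.
ΣM about P: M_P − 2550·3.6 = 0 → M_P = 9180 N·m.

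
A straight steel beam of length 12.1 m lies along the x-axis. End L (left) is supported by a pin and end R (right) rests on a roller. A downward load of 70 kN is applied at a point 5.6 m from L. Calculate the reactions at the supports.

L_x = 0, L_y = 37.60 kN, R_y = 32.40 kN

Moments about L: R_y·12.1 − 70·5.6 = 0 → R_y = 392/12.1 = 32.3967 ≈ 32.40 kN.
ΣF_y = 0: L_y + 32.3967 − 70 = 0 → L_y = 37.60 kN.
ΣF_x = 0: no horizontal applied forces, so L_x = 0.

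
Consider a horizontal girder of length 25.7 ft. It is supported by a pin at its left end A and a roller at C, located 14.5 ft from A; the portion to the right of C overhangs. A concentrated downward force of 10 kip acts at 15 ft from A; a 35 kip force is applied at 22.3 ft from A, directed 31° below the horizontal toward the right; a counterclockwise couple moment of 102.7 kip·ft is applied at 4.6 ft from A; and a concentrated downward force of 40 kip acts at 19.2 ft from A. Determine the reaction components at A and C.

A_x = -30.00 kip, A_y = -15.92 kip, C_y = 83.95 kip

Taking moments about A: C_y·14.5 − 10·15 − 35·sin31°·22.3 + 102.7 − 40·19.2 = 0 → C_y = 1217.29/14.5 = 83.951 ≈ 83.95 kip.
ΣF_y = 0: A_y + 83.951 − 10 − 35·sin31° − 40 = 0 → A_y = -15.92 kip.
ΣF_x = 0: A_x + 35·cos31° = 0 → A_x = -30.00 kip.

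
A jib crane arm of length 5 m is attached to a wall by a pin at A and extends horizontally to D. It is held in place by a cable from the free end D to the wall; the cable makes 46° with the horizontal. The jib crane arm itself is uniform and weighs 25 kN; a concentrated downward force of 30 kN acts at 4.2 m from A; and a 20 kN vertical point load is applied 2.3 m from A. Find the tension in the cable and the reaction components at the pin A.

T = 65.20 kN, A_x = 45.29 kN, A_y = 28.10 kN

ΣM about A: T·sin46°·5 − 25·2.5 − 30·4.2 − 20·2.3 = 0 → T = 234.5/(5·0.71934) = 65.1987 ≈ 65.20 kN.
ΣF_x = 0: A_x − T·cos46° = 0 → A_x = 65.1987 × 0.694658 = 45.29 kN.
ΣF_y = 0: A_y + T·sin46° − 25 − 30 − 20 = 0 → A_y = 75 − 65.1987 × 0.71934 = 28.10 kN.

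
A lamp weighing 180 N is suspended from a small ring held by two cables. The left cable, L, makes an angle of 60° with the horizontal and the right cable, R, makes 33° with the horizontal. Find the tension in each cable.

T_L = 151.2 N, T_R = 90.12 N

ΣF_x = 0: −T_L·cos60° + T_R·cos33° = 0 → T_R = 0.596182·T_L.
ΣF_y = 0: T_L·sin60° + T_R·sin33° = 180.
Substitute: T_L·(0.866025 + 0.596182·0.544639) = 180 → T_L = 151.168 ≈ 151.2 N.
Then T_R = 0.596182 × 151.168 = 90.12 N.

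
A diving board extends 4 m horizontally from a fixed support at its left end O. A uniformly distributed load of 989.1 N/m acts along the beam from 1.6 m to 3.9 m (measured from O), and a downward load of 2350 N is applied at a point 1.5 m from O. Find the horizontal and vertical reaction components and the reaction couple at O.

Resultant of the distributed load: 989.1 × 2.3 = 2274.93 N at 2.75 m from O.
ΣF_x = 0: O_x = 0.
ΣF_y = 0: O_y − 989.1·2.3 − 2350 = 0 → O_y = 4625 N.
ΣM about O: M_O − (989.1·2.3)·2.75 − 2350·1.5 = 0 → M_O = 9781 N·m.

O_x = 0, O_y = 4625 N, M_O = 9781 N·m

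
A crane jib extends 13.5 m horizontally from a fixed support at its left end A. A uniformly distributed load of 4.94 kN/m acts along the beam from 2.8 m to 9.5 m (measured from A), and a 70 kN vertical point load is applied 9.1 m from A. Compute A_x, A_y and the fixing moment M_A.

A_x = 0, A_y = 103.1 kN, M_A = 840.6 kN·m

Resultant of the distributed load: 4.94 × 6.7 = 33.098 kN at 6.15 m from A.
ΣF_x = 0: A_x = 0.
ΣF_y = 0: A_y − 4.94·6.7 − 70 = 0 → A_y = 103.1 kN.
ΣM about A: M_A − (4.94·6.7)·6.15 − 70·9.1 = 0 → M_A = 840.6 kN·m.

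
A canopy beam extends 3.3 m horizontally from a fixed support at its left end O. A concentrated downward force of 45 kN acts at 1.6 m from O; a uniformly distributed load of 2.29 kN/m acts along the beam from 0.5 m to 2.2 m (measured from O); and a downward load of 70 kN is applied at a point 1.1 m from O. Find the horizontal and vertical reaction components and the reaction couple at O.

O_x = 0, O_y = 118.9 kN, M_O = 154.3 kN·m

Resultant of the distributed load: 2.29 × 1.7 = 3.893 kN at 1.35 m from O.
ΣF_x = 0: O_x = 0.
ΣF_y = 0: O_y − 45 − 2.29·1.7 − 70 = 0 → O_y = 118.9 kN.
ΣM about O: M_O − 45·1.6 − (2.29·1.7)·1.35 − 70·1.1 = 0 → M_O = 154.3 kN·m.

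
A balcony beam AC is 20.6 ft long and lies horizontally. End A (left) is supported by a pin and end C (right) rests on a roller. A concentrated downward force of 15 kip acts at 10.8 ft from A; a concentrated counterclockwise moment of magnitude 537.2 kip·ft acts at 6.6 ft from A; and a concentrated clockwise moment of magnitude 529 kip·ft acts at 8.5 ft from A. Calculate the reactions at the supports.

A_x = 0, A_y = 7.534 kip, C_y = 7.466 kip

Moments about A: C_y·20.6 − 15·10.8 + 537.2 − 529 = 0 → C_y = 153.8/20.6 = 7.46602 ≈ 7.466 kip.
ΣF_y = 0: A_y + 7.46602 − 15 = 0 → A_y = 7.534 kip.
ΣF_x = 0: no horizontal applied forces, so A_x = 0.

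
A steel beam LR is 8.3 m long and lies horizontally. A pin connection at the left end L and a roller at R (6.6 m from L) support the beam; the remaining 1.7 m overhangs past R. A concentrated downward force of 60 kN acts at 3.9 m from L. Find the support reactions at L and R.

L_x = 0, L_y = 24.55 kN, R_y = 35.45 kN

ΣM about L: R_y·6.6 − 60·3.9 = 0 → R_y = 234/6.6 = 35.4545 ≈ 35.45 kN.
ΣF_y = 0: L_y + 35.4545 − 60 = 0 → L_y = 24.55 kN.
ΣF_x = 0: no horizontal applied forces, so L_x = 0.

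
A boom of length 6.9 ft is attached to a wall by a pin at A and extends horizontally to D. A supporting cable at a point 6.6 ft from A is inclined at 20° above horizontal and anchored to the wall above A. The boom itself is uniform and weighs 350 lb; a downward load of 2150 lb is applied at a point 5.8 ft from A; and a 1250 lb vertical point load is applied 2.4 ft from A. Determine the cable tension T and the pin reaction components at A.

ΣM about A: T·sin20°·6.6 − 350·3.45 − 2150·5.8 − 1250·2.4 = 0 → T = 16677.5/(6.6·0.34202) = 7388.15 ≈ 7388 lb.
ΣF_x = 0: A_x − T·cos20° = 0 → A_x = 7388.15 × 0.939693 = 6943 lb.
ΣF_y = 0: A_y + T·sin20° − 350 − 2150 − 1250 = 0 → A_y = 3750 − 7388.15 × 0.34202 = 1223 lb.

T = 7388 lb, A_x = 6943 lb, A_y = 1223 lb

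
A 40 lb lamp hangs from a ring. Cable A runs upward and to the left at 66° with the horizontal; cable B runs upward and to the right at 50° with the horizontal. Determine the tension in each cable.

ΣF_x = 0: −T_A·cos66° + T_B·cos50° = 0 → T_B = 0.63277·T_A.
ΣF_y = 0: T_A·sin66° + T_B·sin50° = 40.
Substitute: T_A·(0.913545 + 0.63277·0.766044) = 40 → T_A = 28.6067 ≈ 28.61 lb.
Then T_B = 0.63277 × 28.6067 = 18.10 lb.

T_A = 28.61 lb, T_B = 18.10 lb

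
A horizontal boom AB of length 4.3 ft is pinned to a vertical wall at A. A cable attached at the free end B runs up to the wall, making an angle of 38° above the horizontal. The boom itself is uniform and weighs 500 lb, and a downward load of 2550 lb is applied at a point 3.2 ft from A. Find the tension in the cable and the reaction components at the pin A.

T = 3488 lb, A_x = 2749 lb, A_y = 902.3 lb

ΣM about A: T·sin38°·4.3 − 500·2.15 − 2550·3.2 = 0 → T = 9235/(4.3·0.615661) = 3488.4 ≈ 3488 lb.
ΣF_x = 0: A_x − T·cos38° = 0 → A_x = 3488.4 × 0.788011 = 2749 lb.
ΣF_y = 0: A_y + T·sin38° − 500 − 2550 = 0 → A_y = 3050 − 3488.4 × 0.615661 = 902.3 lb.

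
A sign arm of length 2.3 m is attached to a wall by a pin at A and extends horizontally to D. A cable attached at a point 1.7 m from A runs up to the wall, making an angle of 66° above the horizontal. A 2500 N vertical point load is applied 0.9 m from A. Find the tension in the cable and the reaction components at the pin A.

ΣM about A: T·sin66°·1.7 − 2500·0.9 = 0 → T = 2250/(1.7·0.913545) = 1448.78 ≈ 1449 N.
ΣF_x = 0: A_x − T·cos66° = 0 → A_x = 1448.78 × 0.406737 = 589.3 N.
ΣF_y = 0: A_y + T·sin66° − 2500 = 0 → A_y = 2500 − 1448.78 × 0.913545 = 1176 N.

T = 1449 N, A_x = 589.3 N, A_y = 1176 N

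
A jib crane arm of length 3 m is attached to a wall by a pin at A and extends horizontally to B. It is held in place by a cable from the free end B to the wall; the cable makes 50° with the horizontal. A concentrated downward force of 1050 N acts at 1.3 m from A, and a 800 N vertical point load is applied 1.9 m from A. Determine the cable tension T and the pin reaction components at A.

ΣM about A: T·sin50°·3 − 1050·1.3 − 800·1.9 = 0 → T = 2885/(3·0.766044) = 1255.37 ≈ 1255 N.
ΣF_x = 0: A_x − T·cos50° = 0 → A_x = 1255.37 × 0.642788 = 806.9 N.
ΣF_y = 0: A_y + T·sin50° − 1050 − 800 = 0 → A_y = 1850 − 1255.37 × 0.766044 = 888.3 N.

T = 1255 N, A_x = 806.9 N, A_y = 888.3 N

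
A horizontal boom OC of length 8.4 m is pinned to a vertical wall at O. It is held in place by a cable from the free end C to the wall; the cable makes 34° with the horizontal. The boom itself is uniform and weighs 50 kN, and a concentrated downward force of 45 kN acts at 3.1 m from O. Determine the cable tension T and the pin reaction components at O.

T = 74.41 kN, O_x = 61.69 kN, O_y = 53.39 kN

ΣM about O: T·sin34°·8.4 − 50·4.2 − 45·3.1 = 0 → T = 349.5/(8.4·0.559193) = 74.4057 ≈ 74.41 kN.
ΣF_x = 0: O_x − T·cos34° = 0 → O_x = 74.4057 × 0.829038 = 61.69 kN.
ΣF_y = 0: O_y + T·sin34° − 50 − 45 = 0 → O_y = 95 − 74.4057 × 0.559193 = 53.39 kN.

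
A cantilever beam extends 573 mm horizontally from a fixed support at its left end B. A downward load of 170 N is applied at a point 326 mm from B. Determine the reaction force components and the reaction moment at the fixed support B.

ΣF_x = 0: B_x = 0.
ΣF_y = 0: B_y − 170 = 0 → B_y = 170.0 N.
ΣM about B: M_B − 170·326 = 0 → M_B = 55420 N·mm.

B_x = 0, B_y = 170.0 N, M_B = 55420 N·mm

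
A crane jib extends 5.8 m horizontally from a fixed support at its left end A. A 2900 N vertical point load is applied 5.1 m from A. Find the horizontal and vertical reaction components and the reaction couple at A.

ΣF_x = 0: A_x = 0.
ΣF_y = 0: A_y − 2900 = 0 → A_y = 2900 N.
ΣM about A: M_A − 2900·5.1 = 0 → M_A = 14790 N·m.

A_x = 0, A_y = 2900 N, M_A = 14790 N·m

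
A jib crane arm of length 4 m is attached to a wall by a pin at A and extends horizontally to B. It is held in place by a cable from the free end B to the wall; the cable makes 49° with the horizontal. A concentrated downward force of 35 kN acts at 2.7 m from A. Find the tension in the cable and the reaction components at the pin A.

T = 31.30 kN, A_x = 20.54 kN, A_y = 11.38 kN

ΣM about A: T·sin49°·4 − 35·2.7 = 0 → T = 94.5/(4·0.75471) = 31.3034 ≈ 31.30 kN.
ΣF_x = 0: A_x − T·cos49° = 0 → A_x = 31.3034 × 0.656059 = 20.54 kN.
ΣF_y = 0: A_y + T·sin49° − 35 = 0 → A_y = 35 − 31.3034 × 0.75471 = 11.38 kN.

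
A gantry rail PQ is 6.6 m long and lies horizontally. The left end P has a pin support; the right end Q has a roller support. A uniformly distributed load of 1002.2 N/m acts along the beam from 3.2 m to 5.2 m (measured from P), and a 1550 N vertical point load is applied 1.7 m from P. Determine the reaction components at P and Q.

Resultant of the distributed load: 1002.2 × 2 = 2004.4 N at 4.2 m from P.
ΣM about P: Q_y·6.6 − (1002.2·2)·4.2 − 1550·1.7 = 0 → Q_y = 11053.48/6.6 = 1674.77 ≈ 1675 N.
ΣF_y = 0: P_y + 1674.77 − 1002.2·2 − 1550 = 0 → P_y = 1880 N.
ΣF_x = 0: no horizontal applied forces, so P_x = 0.

P_x = 0, P_y = 1880 N, Q_y = 1675 N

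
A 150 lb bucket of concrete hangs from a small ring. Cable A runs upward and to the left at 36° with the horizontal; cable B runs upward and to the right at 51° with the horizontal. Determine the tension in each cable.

T_A = 94.53 lb, T_B = 121.5 lb

ΣF_x = 0: −T_A·cos36° + T_B·cos51° = 0 → T_B = 1.28554·T_A.
ΣF_y = 0: T_A·sin36° + T_B·sin51° = 150.
Substitute: T_A·(0.587785 + 1.28554·0.777146) = 150 → T_A = 94.5277 ≈ 94.53 lb.
Then T_B = 1.28554 × 94.5277 = 121.5 lb.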